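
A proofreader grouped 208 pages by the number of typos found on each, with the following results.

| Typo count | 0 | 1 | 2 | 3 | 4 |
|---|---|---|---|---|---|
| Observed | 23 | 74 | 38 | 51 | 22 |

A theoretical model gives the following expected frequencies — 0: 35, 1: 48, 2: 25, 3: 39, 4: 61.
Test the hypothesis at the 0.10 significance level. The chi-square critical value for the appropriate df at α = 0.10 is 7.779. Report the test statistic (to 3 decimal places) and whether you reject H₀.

53.584; reject

χ² = (23−35)²/35 + (74−48)²/48 + (38−25)²/25 + (51−39)²/39 + (22−61)²/61
   = 4.1143 + 14.0833 + 6.7600 + 3.6923 + 24.9344
Sum = 53.584
df = 4. Since 53.584 > 7.779, we reject H₀.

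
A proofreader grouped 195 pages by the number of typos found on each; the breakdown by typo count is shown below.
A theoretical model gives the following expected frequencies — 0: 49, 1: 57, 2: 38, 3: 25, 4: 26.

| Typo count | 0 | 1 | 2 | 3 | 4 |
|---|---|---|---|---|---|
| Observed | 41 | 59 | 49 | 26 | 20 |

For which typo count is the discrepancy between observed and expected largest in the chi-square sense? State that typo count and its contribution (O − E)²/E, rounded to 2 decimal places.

2, 3.18

χ² = (41−49)²/49 + (59−57)²/57 + (49−38)²/38 + (26−25)²/25 + (20−26)²/26
   = 1.306 + 0.070 + 3.184 + 0.040 + 1.385
The largest term is for 2: 3.18.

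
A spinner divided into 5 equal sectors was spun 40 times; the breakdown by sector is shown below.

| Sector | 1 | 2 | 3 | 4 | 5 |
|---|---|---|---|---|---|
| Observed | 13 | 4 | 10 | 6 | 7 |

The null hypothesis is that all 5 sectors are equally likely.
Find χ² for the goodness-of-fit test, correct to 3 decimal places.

6.250

Expected count for each of the 5 categories: 40/5 = 8.
cat         O        E   (O−E)²/E
1          13        8     3.1250
2           4        8     2.0000
3          10        8     0.5000
4           6        8     0.5000
5           7        8     0.1250
Sum = 6.250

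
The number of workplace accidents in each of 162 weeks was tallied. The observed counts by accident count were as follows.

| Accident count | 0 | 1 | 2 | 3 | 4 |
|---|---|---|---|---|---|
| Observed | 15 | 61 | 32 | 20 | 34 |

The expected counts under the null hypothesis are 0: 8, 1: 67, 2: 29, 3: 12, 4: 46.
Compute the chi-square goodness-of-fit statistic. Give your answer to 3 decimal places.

15.436

χ² = (15−8)²/8 + (61−67)²/67 + (32−29)²/29 + (20−12)²/12 + (34−46)²/46
   = 6.1250 + 0.5373 + 0.3103 + 5.3333 + 3.1304
Sum = 15.436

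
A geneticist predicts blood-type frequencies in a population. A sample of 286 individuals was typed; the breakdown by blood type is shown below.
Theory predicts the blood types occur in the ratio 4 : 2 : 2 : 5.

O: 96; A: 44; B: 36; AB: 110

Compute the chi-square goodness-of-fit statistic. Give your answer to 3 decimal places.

2.182

Ratio total = 13. Expected counts: 286×4/13 = 88, 286×2/13 = 44, 286×2/13 = 44, 286×5/13 = 110.
χ² = (96−88)²/88 + (44−44)²/44 + (36−44)²/44 + (110−110)²/110
   = 0.7273 + 0.0000 + 1.4545 + 0.0000
Sum = 2.182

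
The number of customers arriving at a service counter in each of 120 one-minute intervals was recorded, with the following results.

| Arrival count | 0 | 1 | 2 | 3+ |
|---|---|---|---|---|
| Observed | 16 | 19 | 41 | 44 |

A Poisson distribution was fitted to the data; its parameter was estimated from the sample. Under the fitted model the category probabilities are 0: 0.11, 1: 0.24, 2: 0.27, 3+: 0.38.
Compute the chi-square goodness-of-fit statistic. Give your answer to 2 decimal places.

Expected counts E_i = n·p_i: 120×0.11 = 13.2, 120×0.24 = 28.8, 120×0.27 = 32.4, 120×0.38 = 45.6.
χ² = (16−13.2)²/13.2 + (19−28.8)²/28.8 + (41−32.4)²/32.4 + (44−45.6)²/45.6
   = 0.594 + 3.335 + 2.283 + 0.056
Sum = 6.27

6.27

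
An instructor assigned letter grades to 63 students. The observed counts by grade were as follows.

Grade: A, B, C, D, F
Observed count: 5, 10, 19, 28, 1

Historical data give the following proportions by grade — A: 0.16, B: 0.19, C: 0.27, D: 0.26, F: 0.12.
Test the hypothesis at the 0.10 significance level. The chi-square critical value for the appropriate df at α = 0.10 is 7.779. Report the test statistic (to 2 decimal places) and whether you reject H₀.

17.05; reject

Expected counts E_i = n·p_i: 63×0.16 = 10.08, 63×0.19 = 11.97, 63×0.27 = 17.01, 63×0.26 = 16.38, 63×0.12 = 7.56.
cat         O        E   (O−E)²/E
A           5    10.08      2.560
B          10    11.97      0.324
C          19    17.01      0.233
D          28    16.38      8.243
F           1     7.56      5.692
Sum = 17.05
df = 4. Since 17.05 > 7.779, we reject H₀.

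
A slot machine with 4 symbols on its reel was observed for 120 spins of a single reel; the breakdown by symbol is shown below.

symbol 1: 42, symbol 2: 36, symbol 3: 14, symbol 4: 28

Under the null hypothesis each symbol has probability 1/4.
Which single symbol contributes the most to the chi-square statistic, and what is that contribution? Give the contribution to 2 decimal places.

symbol 3, 8.53

Under H₀ each category has probability 1/4, so each expected count is 120/4 = 30.
symbol 1: (42 − 30)²/30 = 144/30 = 4.800
symbol 2: (36 − 30)²/30 = 36/30 = 1.200
symbol 3: (14 − 30)²/30 = 256/30 = 8.533
symbol 4: (28 − 30)²/30 = 4/30 = 0.133
The largest term is for symbol 3: 8.53.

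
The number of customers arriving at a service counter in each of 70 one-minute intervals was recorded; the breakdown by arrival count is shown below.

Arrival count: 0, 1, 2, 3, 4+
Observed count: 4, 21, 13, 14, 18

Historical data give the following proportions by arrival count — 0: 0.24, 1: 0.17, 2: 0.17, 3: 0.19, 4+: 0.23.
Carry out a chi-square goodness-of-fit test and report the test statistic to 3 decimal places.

Expected counts E_i = n·p_i: 70×0.24 = 16.8, 70×0.17 = 11.9, 70×0.17 = 11.9, 70×0.19 = 13.3, 70×0.23 = 16.1.
0: (4 − 16.8)²/16.8 = 163.84/16.8 = 9.7524
1: (21 − 11.9)²/11.9 = 82.81/11.9 = 6.9588
2: (13 − 11.9)²/11.9 = 1.21/11.9 = 0.1017
3: (14 − 13.3)²/13.3 = 0.49/13.3 = 0.0368
4+: (18 − 16.1)²/16.1 = 3.61/16.1 = 0.2242
Sum = 17.074

17.074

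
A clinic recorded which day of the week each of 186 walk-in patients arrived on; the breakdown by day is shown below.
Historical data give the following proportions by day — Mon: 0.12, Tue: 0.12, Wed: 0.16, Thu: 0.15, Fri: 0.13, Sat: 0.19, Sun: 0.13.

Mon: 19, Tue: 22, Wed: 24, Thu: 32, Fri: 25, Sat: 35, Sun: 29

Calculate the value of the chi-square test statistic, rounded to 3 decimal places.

Expected counts E_i = n·p_i: 186×0.12 = 22.32, 186×0.12 = 22.32, 186×0.16 = 29.76, 186×0.15 = 27.9, 186×0.13 = 24.18, 186×0.19 = 35.34, 186×0.13 = 24.18.
χ² = (19−22.32)²/22.32 + (22−22.32)²/22.32 + (24−29.76)²/29.76 + (32−27.9)²/27.9 + (25−24.18)²/24.18 + (35−35.34)²/35.34 + (29−24.18)²/24.18
   = 0.4938 + 0.0046 + 1.1148 + 0.6025 + 0.0278 + 0.0033 + 0.9608
Sum = 3.208

3.208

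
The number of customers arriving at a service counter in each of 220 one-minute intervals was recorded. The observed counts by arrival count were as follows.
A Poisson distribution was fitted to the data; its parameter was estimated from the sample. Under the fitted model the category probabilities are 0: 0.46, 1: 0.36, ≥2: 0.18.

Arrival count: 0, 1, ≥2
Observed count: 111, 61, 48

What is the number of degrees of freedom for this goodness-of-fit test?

There are k = 3 categories and 1 parameter estimated from the data, so df = 3 − 1 − 1 = 1.

1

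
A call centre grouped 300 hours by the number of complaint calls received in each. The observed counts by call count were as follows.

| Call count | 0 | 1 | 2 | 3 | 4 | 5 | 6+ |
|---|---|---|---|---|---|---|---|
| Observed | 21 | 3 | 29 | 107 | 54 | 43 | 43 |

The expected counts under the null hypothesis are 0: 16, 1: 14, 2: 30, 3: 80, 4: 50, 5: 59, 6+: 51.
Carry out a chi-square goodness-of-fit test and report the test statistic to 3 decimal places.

χ² = (21−16)²/16 + (3−14)²/14 + (29−30)²/30 + (107−80)²/80 + (54−50)²/50 + (43−59)²/59 + (43−51)²/51
   = 1.5625 + 8.6429 + 0.0333 + 9.1125 + 0.3200 + 4.3390 + 1.2549
Sum = 25.265

25.265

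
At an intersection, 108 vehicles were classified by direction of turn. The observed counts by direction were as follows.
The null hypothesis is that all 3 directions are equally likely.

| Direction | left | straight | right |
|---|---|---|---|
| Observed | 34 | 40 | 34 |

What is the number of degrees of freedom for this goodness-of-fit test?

2

There are k = 3 categories and no parameters were estimated from the data, so df = 3 − 1 = 2.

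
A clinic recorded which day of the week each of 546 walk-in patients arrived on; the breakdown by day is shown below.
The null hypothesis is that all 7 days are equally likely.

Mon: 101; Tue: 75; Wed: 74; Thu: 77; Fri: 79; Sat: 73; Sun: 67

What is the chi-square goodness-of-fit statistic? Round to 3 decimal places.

Expected count for each of the 7 categories: 546/7 = 78.
cat         O        E   (O−E)²/E
Mon       101       78     6.7821
Tue        75       78     0.1154
Wed        74       78     0.2051
Thu        77       78     0.0128
Fri        79       78     0.0128
Sat        73       78     0.3205
Sun        67       78     1.5513
Sum = 9.000

9.000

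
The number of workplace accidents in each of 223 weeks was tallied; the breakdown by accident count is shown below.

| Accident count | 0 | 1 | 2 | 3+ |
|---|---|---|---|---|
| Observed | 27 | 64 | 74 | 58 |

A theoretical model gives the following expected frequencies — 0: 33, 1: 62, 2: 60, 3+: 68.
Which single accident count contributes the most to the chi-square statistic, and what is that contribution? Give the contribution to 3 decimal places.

0: (27 − 33)²/33 = 36/33 = 1.0909
1: (64 − 62)²/62 = 4/62 = 0.0645
2: (74 − 60)²/60 = 196/60 = 3.2667
3+: (58 − 68)²/68 = 100/68 = 1.4706
The largest term is for 2: 3.267.

2, 3.267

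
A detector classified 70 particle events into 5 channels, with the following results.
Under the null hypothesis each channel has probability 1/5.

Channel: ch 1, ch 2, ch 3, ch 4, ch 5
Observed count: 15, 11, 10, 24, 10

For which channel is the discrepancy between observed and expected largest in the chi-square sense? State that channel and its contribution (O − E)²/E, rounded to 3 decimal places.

ch 4, 7.143

Under H₀ each category has probability 1/5, so each expected count is 70/5 = 14.
ch 1: (15 − 14)²/14 = 1/14 = 0.0714
ch 2: (11 − 14)²/14 = 9/14 = 0.6429
ch 3: (10 − 14)²/14 = 16/14 = 1.1429
ch 4: (24 − 14)²/14 = 100/14 = 7.1429
ch 5: (10 − 14)²/14 = 16/14 = 1.1429
The largest term is for ch 4: 7.143.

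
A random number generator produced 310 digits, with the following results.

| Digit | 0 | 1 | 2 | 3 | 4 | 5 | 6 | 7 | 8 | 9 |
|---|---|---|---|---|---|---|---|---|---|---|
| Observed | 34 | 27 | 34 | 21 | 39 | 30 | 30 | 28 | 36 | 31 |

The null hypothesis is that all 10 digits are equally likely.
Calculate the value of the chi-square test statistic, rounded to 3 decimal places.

Under H₀ each category has probability 1/10, so each expected count is 310/10 = 31.
cat         O        E   (O−E)²/E
0          34       31     0.2903
1          27       31     0.5161
2          34       31     0.2903
3          21       31     3.2258
4          39       31     2.0645
5          30       31     0.0323
6          30       31     0.0323
7          28       31     0.2903
8          36       31     0.8065
9          31       31     0.0000
Sum = 7.548

7.548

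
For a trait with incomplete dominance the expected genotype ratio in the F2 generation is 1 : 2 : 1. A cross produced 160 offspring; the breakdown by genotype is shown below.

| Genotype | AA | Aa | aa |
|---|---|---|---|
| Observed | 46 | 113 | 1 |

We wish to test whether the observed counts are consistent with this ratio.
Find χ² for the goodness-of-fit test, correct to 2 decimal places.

52.54

Ratio total = 4. Expected counts: 160×1/4 = 40, 160×2/4 = 80, 160×1/4 = 40.
cat         O        E   (O−E)²/E
AA         46       40      0.900
Aa        113       80     13.613
aa          1       40     38.025
Sum = 52.54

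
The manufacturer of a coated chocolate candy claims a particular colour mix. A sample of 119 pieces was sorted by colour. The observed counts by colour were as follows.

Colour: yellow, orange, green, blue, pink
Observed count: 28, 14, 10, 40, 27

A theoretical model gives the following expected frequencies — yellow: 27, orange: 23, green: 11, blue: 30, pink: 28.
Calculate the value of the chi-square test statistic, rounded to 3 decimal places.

7.019

yellow: (28 − 27)²/27 = 1/27 = 0.0370
orange: (14 − 23)²/23 = 81/23 = 3.5217
green: (10 − 11)²/11 = 1/11 = 0.0909
blue: (40 − 30)²/30 = 100/30 = 3.3333
pink: (27 − 28)²/28 = 1/28 = 0.0357
Sum = 7.019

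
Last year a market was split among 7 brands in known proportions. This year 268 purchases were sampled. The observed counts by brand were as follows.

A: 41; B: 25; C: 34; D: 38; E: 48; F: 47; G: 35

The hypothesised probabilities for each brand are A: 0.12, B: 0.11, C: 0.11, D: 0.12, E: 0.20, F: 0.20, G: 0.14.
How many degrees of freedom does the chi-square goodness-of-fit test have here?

There are k = 7 categories and no parameters were estimated from the data, so df = 7 − 1 = 6.

6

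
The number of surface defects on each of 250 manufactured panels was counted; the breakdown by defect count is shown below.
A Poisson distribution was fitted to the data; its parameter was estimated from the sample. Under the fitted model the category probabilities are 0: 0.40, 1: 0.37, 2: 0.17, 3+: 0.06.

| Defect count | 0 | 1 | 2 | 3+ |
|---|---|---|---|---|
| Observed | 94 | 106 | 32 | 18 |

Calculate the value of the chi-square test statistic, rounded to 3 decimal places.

Expected counts E_i = n·p_i: 250×0.40 = 100, 250×0.37 = 92.5, 250×0.17 = 42.5, 250×0.06 = 15.
0: (94 − 100)²/100 = 36/100 = 0.3600
1: (106 − 92.5)²/92.5 = 182.25/92.5 = 1.9703
2: (32 − 42.5)²/42.5 = 110.25/42.5 = 2.5941
3+: (18 − 15)²/15 = 9/15 = 0.6000
Sum = 5.524

5.524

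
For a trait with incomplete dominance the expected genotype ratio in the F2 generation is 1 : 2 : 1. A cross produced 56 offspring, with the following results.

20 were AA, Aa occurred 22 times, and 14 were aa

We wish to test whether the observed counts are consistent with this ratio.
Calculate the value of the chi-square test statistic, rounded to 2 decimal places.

Ratio total = 4. Expected counts: 56×1/4 = 14, 56×2/4 = 28, 56×1/4 = 14.
AA: (20 − 14)²/14 = 36/14 = 2.571
Aa: (22 − 28)²/28 = 36/28 = 1.286
aa: (14 − 14)²/14 = 0/14 = 0.000
Sum = 3.86

3.86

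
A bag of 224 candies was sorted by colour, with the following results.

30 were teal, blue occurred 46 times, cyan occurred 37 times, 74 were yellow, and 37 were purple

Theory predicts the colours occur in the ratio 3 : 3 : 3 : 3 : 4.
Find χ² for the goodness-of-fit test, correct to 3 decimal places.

35.232

Ratio total = 16. Expected counts: 224×3/16 = 42, 224×3/16 = 42, 224×3/16 = 42, 224×3/16 = 42, 224×4/16 = 56.
teal: (30 − 42)²/42 = 144/42 = 3.4286
blue: (46 − 42)²/42 = 16/42 = 0.3810
cyan: (37 − 42)²/42 = 25/42 = 0.5952
yellow: (74 − 42)²/42 = 1024/42 = 24.3810
purple: (37 − 56)²/56 = 361/56 = 6.4464
Sum = 35.232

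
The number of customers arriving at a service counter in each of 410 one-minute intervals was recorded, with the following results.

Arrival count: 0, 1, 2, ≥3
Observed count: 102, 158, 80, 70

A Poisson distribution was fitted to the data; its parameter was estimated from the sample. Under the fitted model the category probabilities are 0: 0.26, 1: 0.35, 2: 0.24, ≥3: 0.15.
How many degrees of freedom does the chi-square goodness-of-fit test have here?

There are k = 4 categories and 1 parameter estimated from the data, so df = 4 − 1 − 1 = 2.

2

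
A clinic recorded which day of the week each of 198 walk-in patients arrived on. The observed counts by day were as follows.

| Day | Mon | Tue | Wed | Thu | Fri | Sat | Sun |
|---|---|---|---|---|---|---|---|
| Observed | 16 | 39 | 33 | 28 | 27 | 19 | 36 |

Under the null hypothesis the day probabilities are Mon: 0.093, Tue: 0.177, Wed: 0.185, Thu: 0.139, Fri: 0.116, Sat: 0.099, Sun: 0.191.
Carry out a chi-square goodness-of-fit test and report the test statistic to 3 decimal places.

1.944

Expected counts E_i = n·p_i: 198×0.093 = 18.414, 198×0.177 = 35.046, 198×0.185 = 36.63, 198×0.139 = 27.522, 198×0.116 = 22.968, 198×0.099 = 19.602, 198×0.191 = 37.818.
Mon: (16 − 18.414)²/18.414 = 5.827396/18.414 = 0.3165
Tue: (39 − 35.046)²/35.046 = 15.634116/35.046 = 0.4461
Wed: (33 − 36.63)²/36.63 = 13.1769/36.63 = 0.3597
Thu: (28 − 27.522)²/27.522 = 0.228484/27.522 = 0.0083
Fri: (27 − 22.968)²/22.968 = 16.257024/22.968 = 0.7078
Sat: (19 − 19.602)²/19.602 = 0.362404/19.602 = 0.0185
Sun: (36 − 37.818)²/37.818 = 3.305124/37.818 = 0.0874
Sum = 1.944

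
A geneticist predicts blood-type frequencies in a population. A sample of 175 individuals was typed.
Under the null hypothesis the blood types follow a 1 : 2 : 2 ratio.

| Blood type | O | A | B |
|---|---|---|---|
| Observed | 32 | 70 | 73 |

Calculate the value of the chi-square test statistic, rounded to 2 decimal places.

Ratio total = 5. Expected counts: 175×1/5 = 35, 175×2/5 = 70, 175×2/5 = 70.
cat         O        E   (O−E)²/E
O          32       35      0.257
A          70       70      0.000
B          73       70      0.129
Sum = 0.39

0.39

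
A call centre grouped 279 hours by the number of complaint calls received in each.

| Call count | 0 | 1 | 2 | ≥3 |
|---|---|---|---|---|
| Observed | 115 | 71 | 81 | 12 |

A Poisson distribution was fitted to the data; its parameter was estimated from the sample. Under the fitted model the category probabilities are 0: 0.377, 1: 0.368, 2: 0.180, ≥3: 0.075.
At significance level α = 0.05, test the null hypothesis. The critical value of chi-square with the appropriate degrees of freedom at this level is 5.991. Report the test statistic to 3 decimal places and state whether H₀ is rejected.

Expected counts E_i = n·p_i: 279×0.377 = 105.183, 279×0.368 = 102.672, 279×0.180 = 50.22, 279×0.075 = 20.925.
cat         O        E   (O−E)²/E
0         115  105.183     0.9162
1          71  102.672     9.7701
2          81    50.22    18.8652
≥3         12   20.925     3.8067
Sum = 33.358
df = 2. Since 33.358 > 5.991, we reject H₀.

33.358; reject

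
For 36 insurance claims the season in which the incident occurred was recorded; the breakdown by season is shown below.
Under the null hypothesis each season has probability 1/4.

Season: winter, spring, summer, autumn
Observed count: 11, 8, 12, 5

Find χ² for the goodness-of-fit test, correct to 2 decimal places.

Under H₀ each category has probability 1/4, so each expected count is 36/4 = 9.
cat         O        E   (O−E)²/E
winter     11        9      0.444
spring      8        9      0.111
summer     12        9      1.000
autumn      5        9      1.778
Sum = 3.33

3.33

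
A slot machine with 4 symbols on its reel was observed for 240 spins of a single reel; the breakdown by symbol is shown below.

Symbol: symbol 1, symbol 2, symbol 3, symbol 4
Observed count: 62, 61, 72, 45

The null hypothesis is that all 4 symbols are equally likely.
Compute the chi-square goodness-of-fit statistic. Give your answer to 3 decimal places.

Expected count for each of the 4 categories: 240/4 = 60.
cat           O        E   (O−E)²/E
symbol 1     62       60     0.0667
symbol 2     61       60     0.0167
symbol 3     72       60     2.4000
symbol 4     45       60     3.7500
Sum = 6.233

6.233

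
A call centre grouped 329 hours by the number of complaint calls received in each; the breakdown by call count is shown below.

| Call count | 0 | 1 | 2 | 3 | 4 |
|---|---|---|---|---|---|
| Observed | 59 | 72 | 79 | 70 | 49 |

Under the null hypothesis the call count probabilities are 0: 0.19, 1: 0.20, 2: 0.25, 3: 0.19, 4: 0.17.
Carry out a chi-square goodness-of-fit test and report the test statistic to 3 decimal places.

Expected counts E_i = n·p_i: 329×0.19 = 62.51, 329×0.20 = 65.8, 329×0.25 = 82.25, 329×0.19 = 62.51, 329×0.17 = 55.93.
cat         O        E   (O−E)²/E
0          59    62.51     0.1971
1          72     65.8     0.5842
2          79    82.25     0.1284
3          70    62.51     0.8975
4          49    55.93     0.8587
Sum = 2.666

2.666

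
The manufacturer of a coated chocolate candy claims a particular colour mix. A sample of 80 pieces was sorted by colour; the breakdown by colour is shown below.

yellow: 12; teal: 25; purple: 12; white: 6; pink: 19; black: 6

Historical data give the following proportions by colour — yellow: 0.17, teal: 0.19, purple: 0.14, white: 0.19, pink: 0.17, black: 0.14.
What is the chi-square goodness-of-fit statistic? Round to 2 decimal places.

Expected counts E_i = n·p_i: 80×0.17 = 13.6, 80×0.19 = 15.2, 80×0.14 = 11.2, 80×0.19 = 15.2, 80×0.17 = 13.6, 80×0.14 = 11.2.
yellow: (12 − 13.6)²/13.6 = 2.56/13.6 = 0.188
teal: (25 − 15.2)²/15.2 = 96.04/15.2 = 6.318
purple: (12 − 11.2)²/11.2 = 0.64/11.2 = 0.057
white: (6 − 15.2)²/15.2 = 84.64/15.2 = 5.568
pink: (19 − 13.6)²/13.6 = 29.16/13.6 = 2.144
black: (6 − 11.2)²/11.2 = 27.04/11.2 = 2.414
Sum = 16.69

16.69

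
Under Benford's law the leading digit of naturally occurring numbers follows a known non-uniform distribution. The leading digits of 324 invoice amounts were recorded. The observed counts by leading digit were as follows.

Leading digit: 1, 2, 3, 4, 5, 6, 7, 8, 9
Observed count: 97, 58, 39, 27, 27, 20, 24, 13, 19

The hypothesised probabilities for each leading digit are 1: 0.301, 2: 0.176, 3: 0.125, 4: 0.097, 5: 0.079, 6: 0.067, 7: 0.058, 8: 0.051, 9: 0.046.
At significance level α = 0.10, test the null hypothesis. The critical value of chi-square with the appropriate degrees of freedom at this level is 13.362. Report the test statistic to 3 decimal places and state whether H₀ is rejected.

4.231; do not reject

Expected counts E_i = n·p_i: 324×0.301 = 97.524, 324×0.176 = 57.024, 324×0.125 = 40.5, 324×0.097 = 31.428, 324×0.079 = 25.596, 324×0.067 = 21.708, 324×0.058 = 18.792, 324×0.051 = 16.524, 324×0.046 = 14.904.
1: (97 − 97.524)²/97.524 = 0.274576/97.524 = 0.0028
2: (58 − 57.024)²/57.024 = 0.952576/57.024 = 0.0167
3: (39 − 40.5)²/40.5 = 2.25/40.5 = 0.0556
4: (27 − 31.428)²/31.428 = 19.607184/31.428 = 0.6239
5: (27 − 25.596)²/25.596 = 1.971216/25.596 = 0.0770
6: (20 − 21.708)²/21.708 = 2.917264/21.708 = 0.1344
7: (24 − 18.792)²/18.792 = 27.123264/18.792 = 1.4433
8: (13 − 16.524)²/16.524 = 12.418576/16.524 = 0.7515
9: (19 − 14.904)²/14.904 = 16.777216/14.904 = 1.1257
Sum = 4.231
df = 8. Since 4.231 < 13.362, we do not reject H₀.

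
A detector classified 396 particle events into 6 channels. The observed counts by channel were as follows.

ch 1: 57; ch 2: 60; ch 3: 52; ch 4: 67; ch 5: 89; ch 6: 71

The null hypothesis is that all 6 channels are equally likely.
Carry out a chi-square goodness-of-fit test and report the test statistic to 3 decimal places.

Under H₀ each category has probability 1/6, so each expected count is 396/6 = 66.
χ² = (57−66)²/66 + (60−66)²/66 + (52−66)²/66 + (67−66)²/66 + (89−66)²/66 + (71−66)²/66
   = 1.2273 + 0.5455 + 2.9697 + 0.0152 + 8.0152 + 0.3788
Sum = 13.152

13.152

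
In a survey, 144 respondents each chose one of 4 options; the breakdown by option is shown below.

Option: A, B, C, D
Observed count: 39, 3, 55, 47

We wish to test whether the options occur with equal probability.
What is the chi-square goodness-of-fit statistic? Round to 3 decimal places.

43.889

Under H₀ each category has probability 1/4, so each expected count is 144/4 = 36.
χ² = (39−36)²/36 + (3−36)²/36 + (55−36)²/36 + (47−36)²/36
   = 0.2500 + 30.2500 + 10.0278 + 3.3611
Sum = 43.889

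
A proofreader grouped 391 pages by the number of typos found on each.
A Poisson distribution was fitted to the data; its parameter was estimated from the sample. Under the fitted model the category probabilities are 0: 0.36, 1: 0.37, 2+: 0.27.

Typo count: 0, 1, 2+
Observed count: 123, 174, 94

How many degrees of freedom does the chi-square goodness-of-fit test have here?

1

There are k = 3 categories and 1 parameter estimated from the data, so df = 3 − 1 − 1 = 1.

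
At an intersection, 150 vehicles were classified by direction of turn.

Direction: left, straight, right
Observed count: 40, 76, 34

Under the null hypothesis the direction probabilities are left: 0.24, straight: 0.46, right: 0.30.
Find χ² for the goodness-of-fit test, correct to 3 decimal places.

Expected counts E_i = n·p_i: 150×0.24 = 36, 150×0.46 = 69, 150×0.30 = 45.
left: (40 − 36)²/36 = 16/36 = 0.4444
straight: (76 − 69)²/69 = 49/69 = 0.7101
right: (34 − 45)²/45 = 121/45 = 2.6889
Sum = 3.843

3.843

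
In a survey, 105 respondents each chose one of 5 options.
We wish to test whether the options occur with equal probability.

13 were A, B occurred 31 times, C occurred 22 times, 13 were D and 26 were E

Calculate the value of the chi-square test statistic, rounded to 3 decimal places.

12.095

Under H₀ each category has probability 1/5, so each expected count is 105/5 = 21.
A: (13 − 21)²/21 = 64/21 = 3.0476
B: (31 − 21)²/21 = 100/21 = 4.7619
C: (22 − 21)²/21 = 1/21 = 0.0476
D: (13 − 21)²/21 = 64/21 = 3.0476
E: (26 − 21)²/21 = 25/21 = 1.1905
Sum = 12.095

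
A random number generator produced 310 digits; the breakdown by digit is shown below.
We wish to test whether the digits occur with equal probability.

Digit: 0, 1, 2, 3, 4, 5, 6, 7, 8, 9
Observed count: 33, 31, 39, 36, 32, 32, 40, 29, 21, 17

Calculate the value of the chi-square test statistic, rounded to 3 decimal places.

Under H₀ each category has probability 1/10, so each expected count is 310/10 = 31.
cat         O        E   (O−E)²/E
0          33       31     0.1290
1          31       31     0.0000
2          39       31     2.0645
3          36       31     0.8065
4          32       31     0.0323
5          32       31     0.0323
6          40       31     2.6129
7          29       31     0.1290
8          21       31     3.2258
9          17       31     6.3226
Sum = 15.355

15.355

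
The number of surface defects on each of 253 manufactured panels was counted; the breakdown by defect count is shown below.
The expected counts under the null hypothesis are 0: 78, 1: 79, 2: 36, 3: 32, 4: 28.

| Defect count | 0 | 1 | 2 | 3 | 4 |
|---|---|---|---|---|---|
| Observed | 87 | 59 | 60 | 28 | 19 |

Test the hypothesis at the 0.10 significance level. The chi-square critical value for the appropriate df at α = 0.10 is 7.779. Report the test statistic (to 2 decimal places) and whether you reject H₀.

χ² = (87−78)²/78 + (59−79)²/79 + (60−36)²/36 + (28−32)²/32 + (19−28)²/28
   = 1.038 + 5.063 + 16.000 + 0.500 + 2.893
Sum = 25.49
df = 4. Since 25.49 > 7.779, we reject H₀.

25.49; reject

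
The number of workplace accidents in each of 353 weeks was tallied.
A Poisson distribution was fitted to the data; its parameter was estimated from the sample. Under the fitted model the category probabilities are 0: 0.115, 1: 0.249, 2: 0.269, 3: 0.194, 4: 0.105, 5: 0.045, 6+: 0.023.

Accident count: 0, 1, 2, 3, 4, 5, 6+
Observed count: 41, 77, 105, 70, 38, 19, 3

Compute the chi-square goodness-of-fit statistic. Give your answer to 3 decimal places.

6.313

Expected counts E_i = n·p_i: 353×0.115 = 40.595, 353×0.249 = 87.897, 353×0.269 = 94.957, 353×0.194 = 68.482, 353×0.105 = 37.065, 353×0.045 = 15.885, 353×0.023 = 8.119.
0: (41 − 40.595)²/40.595 = 0.164025/40.595 = 0.0040
1: (77 − 87.897)²/87.897 = 118.744609/87.897 = 1.3510
2: (105 − 94.957)²/94.957 = 100.861849/94.957 = 1.0622
3: (70 − 68.482)²/68.482 = 2.304324/68.482 = 0.0336
4: (38 − 37.065)²/37.065 = 0.874225/37.065 = 0.0236
5: (19 − 15.885)²/15.885 = 9.703225/15.885 = 0.6108
6+: (3 − 8.119)²/8.119 = 26.204161/8.119 = 3.2275
Sum = 6.313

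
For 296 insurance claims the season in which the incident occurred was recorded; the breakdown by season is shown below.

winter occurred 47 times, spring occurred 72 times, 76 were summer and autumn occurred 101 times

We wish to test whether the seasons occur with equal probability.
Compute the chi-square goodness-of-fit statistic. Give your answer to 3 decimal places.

19.811

Expected count for each of the 4 categories: 296/4 = 74.
winter: (47 − 74)²/74 = 729/74 = 9.8514
spring: (72 − 74)²/74 = 4/74 = 0.0541
summer: (76 − 74)²/74 = 4/74 = 0.0541
autumn: (101 − 74)²/74 = 729/74 = 9.8514
Sum = 19.811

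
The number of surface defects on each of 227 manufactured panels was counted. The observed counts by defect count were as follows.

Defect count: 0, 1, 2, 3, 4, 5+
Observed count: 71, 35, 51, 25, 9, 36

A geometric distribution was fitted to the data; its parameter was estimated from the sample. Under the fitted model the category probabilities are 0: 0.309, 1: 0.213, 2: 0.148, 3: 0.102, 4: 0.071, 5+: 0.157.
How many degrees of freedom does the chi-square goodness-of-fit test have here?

There are k = 6 categories and 1 parameter estimated from the data, so df = 6 − 1 − 1 = 4.

4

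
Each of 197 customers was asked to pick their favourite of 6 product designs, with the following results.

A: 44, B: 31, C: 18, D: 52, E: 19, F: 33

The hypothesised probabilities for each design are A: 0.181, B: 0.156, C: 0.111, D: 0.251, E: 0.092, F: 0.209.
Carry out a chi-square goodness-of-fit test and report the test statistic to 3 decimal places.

Expected counts E_i = n·p_i: 197×0.181 = 35.657, 197×0.156 = 30.732, 197×0.111 = 21.867, 197×0.251 = 49.447, 197×0.092 = 18.124, 197×0.209 = 41.173.
χ² = (44−35.657)²/35.657 + (31−30.732)²/30.732 + (18−21.867)²/21.867 + (52−49.447)²/49.447 + (19−18.124)²/18.124 + (33−41.173)²/41.173
   = 1.9521 + 0.0023 + 0.6838 + 0.1318 + 0.0423 + 1.6224
Sum = 4.435

4.435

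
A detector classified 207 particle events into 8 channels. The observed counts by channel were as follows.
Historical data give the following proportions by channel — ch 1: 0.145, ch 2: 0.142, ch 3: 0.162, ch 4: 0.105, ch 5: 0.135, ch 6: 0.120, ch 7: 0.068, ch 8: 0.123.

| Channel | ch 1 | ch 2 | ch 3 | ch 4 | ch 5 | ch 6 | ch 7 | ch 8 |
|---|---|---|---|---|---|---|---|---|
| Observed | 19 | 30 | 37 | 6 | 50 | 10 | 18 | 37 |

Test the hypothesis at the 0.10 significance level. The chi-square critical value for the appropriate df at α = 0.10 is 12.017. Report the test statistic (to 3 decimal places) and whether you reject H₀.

48.400; reject

Expected counts E_i = n·p_i: 207×0.145 = 30.015, 207×0.142 = 29.394, 207×0.162 = 33.534, 207×0.105 = 21.735, 207×0.135 = 27.945, 207×0.120 = 24.84, 207×0.068 = 14.076, 207×0.123 = 25.461.
ch 1: (19 − 30.015)²/30.015 = 121.330225/30.015 = 4.0423
ch 2: (30 − 29.394)²/29.394 = 0.367236/29.394 = 0.0125
ch 3: (37 − 33.534)²/33.534 = 12.013156/33.534 = 0.3582
ch 4: (6 − 21.735)²/21.735 = 247.590225/21.735 = 11.3913
ch 5: (50 − 27.945)²/27.945 = 486.423025/27.945 = 17.4064
ch 6: (10 − 24.84)²/24.84 = 220.2256/24.84 = 8.8658
ch 7: (18 − 14.076)²/14.076 = 15.397776/14.076 = 1.0939
ch 8: (37 − 25.461)²/25.461 = 133.148521/25.461 = 5.2295
Sum = 48.400
df = 7. Since 48.400 > 12.017, we reject H₀.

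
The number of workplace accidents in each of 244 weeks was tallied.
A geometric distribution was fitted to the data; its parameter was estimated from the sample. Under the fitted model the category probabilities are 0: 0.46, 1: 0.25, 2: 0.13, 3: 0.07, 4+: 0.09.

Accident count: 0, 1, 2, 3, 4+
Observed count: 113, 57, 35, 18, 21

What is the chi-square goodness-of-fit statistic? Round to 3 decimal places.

0.698

Expected counts E_i = n·p_i: 244×0.46 = 112.24, 244×0.25 = 61, 244×0.13 = 31.72, 244×0.07 = 17.08, 244×0.09 = 21.96.
cat         O        E   (O−E)²/E
0         113   112.24     0.0051
1          57       61     0.2623
2          35    31.72     0.3392
3          18    17.08     0.0496
4+         21    21.96     0.0420
Sum = 0.698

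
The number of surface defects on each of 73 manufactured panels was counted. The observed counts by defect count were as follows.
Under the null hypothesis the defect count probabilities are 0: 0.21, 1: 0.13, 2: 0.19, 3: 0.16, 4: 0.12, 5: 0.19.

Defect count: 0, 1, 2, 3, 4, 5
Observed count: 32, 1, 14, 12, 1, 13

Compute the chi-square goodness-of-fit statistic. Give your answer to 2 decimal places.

32.66

Expected counts E_i = n·p_i: 73×0.21 = 15.33, 73×0.13 = 9.49, 73×0.19 = 13.87, 73×0.16 = 11.68, 73×0.12 = 8.76, 73×0.19 = 13.87.
0: (32 − 15.33)²/15.33 = 277.8889/15.33 = 18.127
1: (1 − 9.49)²/9.49 = 72.0801/9.49 = 7.595
2: (14 − 13.87)²/13.87 = 0.0169/13.87 = 0.001
3: (12 − 11.68)²/11.68 = 0.1024/11.68 = 0.009
4: (1 − 8.76)²/8.76 = 60.2176/8.76 = 6.874
5: (13 − 13.87)²/13.87 = 0.7569/13.87 = 0.055
Sum = 32.66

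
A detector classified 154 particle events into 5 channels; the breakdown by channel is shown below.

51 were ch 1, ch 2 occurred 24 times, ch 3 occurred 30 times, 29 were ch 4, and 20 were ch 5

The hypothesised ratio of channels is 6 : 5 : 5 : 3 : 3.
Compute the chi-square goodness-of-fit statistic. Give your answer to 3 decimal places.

9.195

Ratio total = 22. Expected counts: 154×6/22 = 42, 154×5/22 = 35, 154×5/22 = 35, 154×3/22 = 21, 154×3/22 = 21.
ch 1: (51 − 42)²/42 = 81/42 = 1.9286
ch 2: (24 − 35)²/35 = 121/35 = 3.4571
ch 3: (30 − 35)²/35 = 25/35 = 0.7143
ch 4: (29 − 21)²/21 = 64/21 = 3.0476
ch 5: (20 − 21)²/21 = 1/21 = 0.0476
Sum = 9.195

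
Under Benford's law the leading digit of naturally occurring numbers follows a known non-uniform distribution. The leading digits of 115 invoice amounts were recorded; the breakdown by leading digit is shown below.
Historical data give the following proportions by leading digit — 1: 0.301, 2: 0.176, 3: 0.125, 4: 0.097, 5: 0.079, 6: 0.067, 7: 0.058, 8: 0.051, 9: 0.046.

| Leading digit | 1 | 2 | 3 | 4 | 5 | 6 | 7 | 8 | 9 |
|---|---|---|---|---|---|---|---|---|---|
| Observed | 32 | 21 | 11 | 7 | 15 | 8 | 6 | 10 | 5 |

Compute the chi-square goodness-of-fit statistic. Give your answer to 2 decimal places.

Expected counts E_i = n·p_i: 115×0.301 = 34.615, 115×0.176 = 20.24, 115×0.125 = 14.375, 115×0.097 = 11.155, 115×0.079 = 9.085, 115×0.067 = 7.705, 115×0.058 = 6.67, 115×0.051 = 5.865, 115×0.046 = 5.29.
cat         O        E   (O−E)²/E
1          32   34.615      0.198
2          21    20.24      0.029
3          11   14.375      0.792
4           7   11.155      1.548
5          15    9.085      3.851
6           8    7.705      0.011
7           6     6.67      0.067
8          10    5.865      2.915
9           5     5.29      0.016
Sum = 9.43

9.43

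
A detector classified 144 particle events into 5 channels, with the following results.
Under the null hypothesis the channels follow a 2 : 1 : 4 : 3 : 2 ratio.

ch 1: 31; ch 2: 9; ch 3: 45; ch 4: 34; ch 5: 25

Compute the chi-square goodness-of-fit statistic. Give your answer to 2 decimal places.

3.13

Ratio total = 12. Expected counts: 144×2/12 = 24, 144×1/12 = 12, 144×4/12 = 48, 144×3/12 = 36, 144×2/12 = 24.
ch 1: (31 − 24)²/24 = 49/24 = 2.042
ch 2: (9 − 12)²/12 = 9/12 = 0.750
ch 3: (45 − 48)²/48 = 9/48 = 0.188
ch 4: (34 − 36)²/36 = 4/36 = 0.111
ch 5: (25 − 24)²/24 = 1/24 = 0.042
Sum = 3.13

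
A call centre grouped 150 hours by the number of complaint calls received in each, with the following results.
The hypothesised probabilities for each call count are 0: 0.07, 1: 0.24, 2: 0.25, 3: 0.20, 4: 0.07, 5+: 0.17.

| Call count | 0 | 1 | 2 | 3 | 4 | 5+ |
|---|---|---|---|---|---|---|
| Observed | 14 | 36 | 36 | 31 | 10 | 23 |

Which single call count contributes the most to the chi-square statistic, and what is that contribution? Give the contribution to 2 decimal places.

Expected counts E_i = n·p_i: 150×0.07 = 10.5, 150×0.24 = 36, 150×0.25 = 37.5, 150×0.20 = 30, 150×0.07 = 10.5, 150×0.17 = 25.5.
χ² = (14−10.5)²/10.5 + (36−36)²/36 + (36−37.5)²/37.5 + (31−30)²/30 + (10−10.5)²/10.5 + (23−25.5)²/25.5
   = 1.167 + 0.000 + 0.060 + 0.033 + 0.024 + 0.245
The largest term is for 0: 1.17.

0, 1.17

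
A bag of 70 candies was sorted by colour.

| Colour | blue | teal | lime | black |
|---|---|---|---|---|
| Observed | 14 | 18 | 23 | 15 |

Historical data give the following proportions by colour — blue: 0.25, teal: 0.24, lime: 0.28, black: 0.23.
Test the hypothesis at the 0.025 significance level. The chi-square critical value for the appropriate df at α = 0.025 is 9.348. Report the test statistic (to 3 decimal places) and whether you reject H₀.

Expected counts E_i = n·p_i: 70×0.25 = 17.5, 70×0.24 = 16.8, 70×0.28 = 19.6, 70×0.23 = 16.1.
blue: (14 − 17.5)²/17.5 = 12.25/17.5 = 0.7000
teal: (18 − 16.8)²/16.8 = 1.44/16.8 = 0.0857
lime: (23 − 19.6)²/19.6 = 11.56/19.6 = 0.5898
black: (15 − 16.1)²/16.1 = 1.21/16.1 = 0.0752
Sum = 1.451
df = 3. Since 1.451 < 9.348, we do not reject H₀.

1.451; do not reject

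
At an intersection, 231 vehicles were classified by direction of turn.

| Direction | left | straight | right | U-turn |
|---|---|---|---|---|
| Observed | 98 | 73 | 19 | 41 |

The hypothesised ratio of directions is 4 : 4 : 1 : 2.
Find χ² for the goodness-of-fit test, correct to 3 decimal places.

3.988

Ratio total = 11. Expected counts: 231×4/11 = 84, 231×4/11 = 84, 231×1/11 = 21, 231×2/11 = 42.
cat           O        E   (O−E)²/E
left         98       84     2.3333
straight     73       84     1.4405
right        19       21     0.1905
U-turn       41       42     0.0238
Sum = 3.988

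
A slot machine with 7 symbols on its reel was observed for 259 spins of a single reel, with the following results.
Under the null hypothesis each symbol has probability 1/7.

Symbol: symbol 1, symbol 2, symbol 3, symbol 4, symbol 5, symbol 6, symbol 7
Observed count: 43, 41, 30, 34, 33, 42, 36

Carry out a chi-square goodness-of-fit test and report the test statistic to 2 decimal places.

4.11

Under H₀ each category has probability 1/7, so each expected count is 259/7 = 37.
cat           O        E   (O−E)²/E
symbol 1     43       37      0.973
symbol 2     41       37      0.432
symbol 3     30       37      1.324
symbol 4     34       37      0.243
symbol 5     33       37      0.432
symbol 6     42       37      0.676
symbol 7     36       37      0.027
Sum = 4.11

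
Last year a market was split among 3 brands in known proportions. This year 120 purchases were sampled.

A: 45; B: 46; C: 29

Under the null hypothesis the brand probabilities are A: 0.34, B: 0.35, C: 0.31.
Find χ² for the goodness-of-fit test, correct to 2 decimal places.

2.62

Expected counts E_i = n·p_i: 120×0.34 = 40.8, 120×0.35 = 42, 120×0.31 = 37.2.
cat         O        E   (O−E)²/E
A          45     40.8      0.432
B          46       42      0.381
C          29     37.2      1.808
Sum = 2.62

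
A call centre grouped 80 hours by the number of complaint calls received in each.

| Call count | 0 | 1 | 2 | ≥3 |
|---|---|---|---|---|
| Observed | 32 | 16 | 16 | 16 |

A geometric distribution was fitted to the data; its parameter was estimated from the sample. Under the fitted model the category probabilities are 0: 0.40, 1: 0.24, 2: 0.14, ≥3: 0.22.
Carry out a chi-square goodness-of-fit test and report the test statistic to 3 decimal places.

2.736

Expected counts E_i = n·p_i: 80×0.40 = 32, 80×0.24 = 19.2, 80×0.14 = 11.2, 80×0.22 = 17.6.
0: (32 − 32)²/32 = 0/32 = 0.0000
1: (16 − 19.2)²/19.2 = 10.24/19.2 = 0.5333
2: (16 − 11.2)²/11.2 = 23.04/11.2 = 2.0571
≥3: (16 − 17.6)²/17.6 = 2.56/17.6 = 0.1455
Sum = 2.736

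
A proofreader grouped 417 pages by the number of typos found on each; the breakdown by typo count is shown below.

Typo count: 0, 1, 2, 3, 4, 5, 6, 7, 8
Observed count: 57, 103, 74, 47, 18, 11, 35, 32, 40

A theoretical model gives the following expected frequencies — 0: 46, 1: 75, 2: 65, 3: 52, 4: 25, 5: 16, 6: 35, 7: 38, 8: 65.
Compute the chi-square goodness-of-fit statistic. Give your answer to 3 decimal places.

28.896

cat         O        E   (O−E)²/E
0          57       46     2.6304
1         103       75    10.4533
2          74       65     1.2462
3          47       52     0.4808
4          18       25     1.9600
5          11       16     1.5625
6          35       35     0.0000
7          32       38     0.9474
8          40       65     9.6154
Sum = 28.896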